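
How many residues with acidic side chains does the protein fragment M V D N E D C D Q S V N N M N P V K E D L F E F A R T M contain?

7

Only D (aspartate) and E (glutamate) carry a side-chain carboxylic acid.
Matching residues: D3, E5, D6, D8, E19, D20, E23.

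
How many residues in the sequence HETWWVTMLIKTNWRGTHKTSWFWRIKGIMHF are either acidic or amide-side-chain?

Acidic: D, E. Amide-side-chain: N, Q.
Acidic residues here: E2 (1).
Amide-side-chain residues here: N13 (1).
The two groups share no amino acid, so total = 1 + 1 = 2.

2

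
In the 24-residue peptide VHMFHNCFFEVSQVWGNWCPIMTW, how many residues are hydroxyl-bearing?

2

S, T, and Y are the three residues with a side-chain hydroxyl.
Matching residues: S12, T23.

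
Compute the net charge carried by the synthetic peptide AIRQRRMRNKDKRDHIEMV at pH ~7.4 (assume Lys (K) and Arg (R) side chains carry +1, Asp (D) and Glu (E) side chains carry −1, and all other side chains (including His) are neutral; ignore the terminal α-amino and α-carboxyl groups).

+4

Positive (K, R): R3, R5, R6, R8, K10, K12, R13 → +7.
Negative (D, E): D11, D14, E17 → −3.
Net charge = (+7) + (−3) = +4.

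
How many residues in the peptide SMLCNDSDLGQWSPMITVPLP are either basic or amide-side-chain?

Basic: H, K, R. Amide-side-chain: N, Q.
Basic residues here: none (0).
Amide-side-chain residues here: N5, Q11 (2).
The two groups share no amino acid, so total = 0 + 2 = 2.

2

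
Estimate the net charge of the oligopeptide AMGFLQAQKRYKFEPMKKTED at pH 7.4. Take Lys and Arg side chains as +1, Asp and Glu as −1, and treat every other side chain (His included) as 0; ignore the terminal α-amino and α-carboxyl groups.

Positive (K, R): K9, R10, K12, K17, K18 → +5.
Negative (D, E): E14, E20, D21 → −3.
Net charge = (+5) + (−3) = +2.

+2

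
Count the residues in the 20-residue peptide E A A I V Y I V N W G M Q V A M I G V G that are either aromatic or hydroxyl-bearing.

Aromatic: F, W, Y. Hydroxyl-bearing: S, T, Y.
Aromatic residues here: Y6, W10 (2).
Hydroxyl-bearing residues here: Y6 (1).
Y is in both groups, so the 1 Y residue must not be double-counted.
Total = 2 + 1 − 1 = 2.

2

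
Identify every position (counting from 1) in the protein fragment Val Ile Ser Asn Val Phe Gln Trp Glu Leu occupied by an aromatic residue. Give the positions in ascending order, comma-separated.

6, 8

The aromatic amino acids are Phe (F, benzyl), Trp (W, indole), and Tyr (Y, phenol).
Matching residues: Phe6, Trp8.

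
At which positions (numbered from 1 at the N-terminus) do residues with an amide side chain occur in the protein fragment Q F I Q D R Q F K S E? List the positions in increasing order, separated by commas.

Only N (asparagine) and Q (glutamine) carry a side-chain carboxamide.
Matching residues: Q1, Q4, Q7.

1, 4, 7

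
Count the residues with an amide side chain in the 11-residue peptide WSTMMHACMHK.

0

The amide-side-chain residues are Asn (N) and Gln (Q).
None of the 11 residues belong to this group.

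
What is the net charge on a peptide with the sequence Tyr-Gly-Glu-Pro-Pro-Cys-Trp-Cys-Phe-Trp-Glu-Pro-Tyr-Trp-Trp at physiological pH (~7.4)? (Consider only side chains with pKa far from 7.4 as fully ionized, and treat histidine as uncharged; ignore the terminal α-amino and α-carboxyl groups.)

-2

The side chains ionized at physiological pH are Lys/Arg (+1) and Asp/Glu (−1); with His treated as neutral, nothing else contributes.
Positive (K, R): none → +0.
Negative (D, E): Glu3, Glu11 → −2.
Net charge = (+0) + (−2) = −2.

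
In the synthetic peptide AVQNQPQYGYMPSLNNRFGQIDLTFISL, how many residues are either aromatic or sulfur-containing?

5

Aromatic: F, W, Y. Sulfur-containing: C, M.
Aromatic residues here: Y8, Y10, F18, F25 (4).
Sulfur-containing residues here: M11 (1).
The two groups share no amino acid, so total = 4 + 1 = 5.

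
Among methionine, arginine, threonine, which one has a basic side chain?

arginine

Lysine (K), arginine (R), and histidine (H) have basic, nitrogen-containing side chains.
Of the listed options, only arginine belongs to this group.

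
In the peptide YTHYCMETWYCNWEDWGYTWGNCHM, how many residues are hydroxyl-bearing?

The –OH-bearing residues are Ser, Thr (aliphatic alcohols), and Tyr (phenol).
Matching residues: Y1, T2, Y4, T8, Y10, Y18, T19.

7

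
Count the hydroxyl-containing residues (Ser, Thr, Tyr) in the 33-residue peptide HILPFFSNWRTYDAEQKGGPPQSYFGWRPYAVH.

Matching residues: S7, T11, Y12, S23, Y24, Y30.

6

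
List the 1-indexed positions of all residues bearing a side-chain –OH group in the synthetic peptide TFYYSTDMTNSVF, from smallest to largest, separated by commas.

The –OH-bearing residues are Ser, Thr (aliphatic alcohols), and Tyr (phenol).
Matching residues: T1, Y3, Y4, S5, T6, T9, S11.

1, 3, 4, 5, 6, 9, 11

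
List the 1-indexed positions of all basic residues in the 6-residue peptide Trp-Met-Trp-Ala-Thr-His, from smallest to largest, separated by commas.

The basic amino acids are Lys (K), Arg (R), and His (H).
Matching residues: His6.

6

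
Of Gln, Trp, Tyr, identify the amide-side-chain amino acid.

Gln

Asparagine (N) and glutamine (Q) have uncharged amide side chains.
Of the listed options, only Gln belongs to this group.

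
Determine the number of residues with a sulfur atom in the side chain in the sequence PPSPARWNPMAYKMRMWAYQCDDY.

4

Only Cys (C) and Met (M) have a sulfur atom in the side chain.
Matching residues: M10, M14, M16, C21.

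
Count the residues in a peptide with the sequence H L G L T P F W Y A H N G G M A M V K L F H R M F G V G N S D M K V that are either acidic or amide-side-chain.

Acidic: D, E. Amide-side-chain: N, Q.
Acidic residues here: D31 (1).
Amide-side-chain residues here: N12, N29 (2).
The two groups share no amino acid, so total = 1 + 2 = 3.

3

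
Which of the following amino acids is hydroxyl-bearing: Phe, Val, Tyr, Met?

Serine (S), threonine (T), and tyrosine (Y) each carry a hydroxyl group on the side chain.
Of the listed options, only Tyr belongs to this group.

Tyr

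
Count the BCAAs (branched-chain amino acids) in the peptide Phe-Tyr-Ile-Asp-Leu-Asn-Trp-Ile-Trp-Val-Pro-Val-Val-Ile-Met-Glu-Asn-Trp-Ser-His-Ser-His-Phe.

V, L, and I make up the branched-chain aliphatic group.
Matching residues: Ile3, Leu5, Ile8, Val10, Val12, Val13, Ile14.

7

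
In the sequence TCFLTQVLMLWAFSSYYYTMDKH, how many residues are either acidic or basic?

Acidic: D, E. Basic: H, K, R.
Acidic residues here: D21 (1).
Basic residues here: K22, H23 (2).
The two groups share no amino acid, so total = 1 + 2 = 3.

3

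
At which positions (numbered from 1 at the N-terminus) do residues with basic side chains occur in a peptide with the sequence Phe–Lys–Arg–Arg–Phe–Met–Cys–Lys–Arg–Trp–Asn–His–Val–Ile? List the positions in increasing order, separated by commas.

Lysine (K), arginine (R), and histidine (H) have basic, nitrogen-containing side chains.
Matching residues: Lys2, Arg3, Arg4, Lys8, Arg9, His12.

2, 3, 4, 8, 9, 12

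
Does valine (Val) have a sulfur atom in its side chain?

Only Cys (C) and Met (M) have a sulfur atom in the side chain.
Valine is not in this group.

No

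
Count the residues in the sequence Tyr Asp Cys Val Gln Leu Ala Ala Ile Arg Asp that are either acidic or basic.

3

Acidic: D, E. Basic: H, K, R.
Acidic residues here: Asp2, Asp11 (2).
Basic residues here: Arg10 (1).
The two groups share no amino acid, so total = 2 + 1 = 3.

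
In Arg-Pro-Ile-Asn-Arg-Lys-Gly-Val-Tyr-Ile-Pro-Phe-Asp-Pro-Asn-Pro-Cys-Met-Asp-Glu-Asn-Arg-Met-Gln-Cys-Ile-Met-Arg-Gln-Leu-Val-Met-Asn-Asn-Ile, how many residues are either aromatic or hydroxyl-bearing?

Aromatic: F, W, Y. Hydroxyl-bearing: S, T, Y.
Aromatic residues here: Tyr9, Phe12 (2).
Hydroxyl-bearing residues here: Tyr9 (1).
Y is in both groups, so the 1 Y residue must not be double-counted.
Total = 2 + 1 − 1 = 2.

2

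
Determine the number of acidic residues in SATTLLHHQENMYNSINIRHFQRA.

Aspartate (D) and glutamate (E) have carboxylic-acid side chains and are the acidic amino acids.
Matching residues: E10.

1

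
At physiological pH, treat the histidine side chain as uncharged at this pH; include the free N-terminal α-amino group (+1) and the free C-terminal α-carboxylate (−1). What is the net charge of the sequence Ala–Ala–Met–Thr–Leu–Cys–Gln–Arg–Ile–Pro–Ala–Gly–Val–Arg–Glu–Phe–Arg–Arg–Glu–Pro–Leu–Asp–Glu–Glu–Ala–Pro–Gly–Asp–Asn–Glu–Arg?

At pH ~7.4 the Lys and Arg side chains are protonated (+1), the Asp and Glu side chains are deprotonated (−1), and with His taken as neutral all other side chains carry no charge.
Positive (K, R): Arg8, Arg14, Arg17, Arg18, Arg31 → +5.
Negative (D, E): Glu15, Glu19, Asp22, Glu23, Glu24, Asp28, Glu30 → −7.
The N-terminus (+1) and C-terminus (−1) cancel.
Net charge = (+5) + (−7) = −2.

-2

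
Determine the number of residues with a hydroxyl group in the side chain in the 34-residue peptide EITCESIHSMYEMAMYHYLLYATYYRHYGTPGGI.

12

The –OH-bearing residues are Ser, Thr (aliphatic alcohols), and Tyr (phenol).
Matching residues: T3, S6, S9, Y11, Y16, Y18, Y21, T23, Y24, Y25, Y28, T30.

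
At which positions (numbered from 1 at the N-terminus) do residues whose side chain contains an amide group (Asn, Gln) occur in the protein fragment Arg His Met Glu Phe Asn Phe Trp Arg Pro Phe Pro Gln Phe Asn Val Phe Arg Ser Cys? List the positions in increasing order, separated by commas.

Matching residues: Asn6, Gln13, Asn15.

6, 13, 15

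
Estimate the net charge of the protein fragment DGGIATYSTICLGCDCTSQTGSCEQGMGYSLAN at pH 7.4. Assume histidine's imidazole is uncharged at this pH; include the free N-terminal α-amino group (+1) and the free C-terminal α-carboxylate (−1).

At pH ~7.4 the Lys and Arg side chains are protonated (+1), the Asp and Glu side chains are deprotonated (−1), and with His taken as neutral all other side chains carry no charge.
Positive (K, R): none → +0.
Negative (D, E): D1, D15, E24 → −3.
The N-terminus (+1) and C-terminus (−1) cancel.
Net charge = (+0) + (−3) = −3.

-3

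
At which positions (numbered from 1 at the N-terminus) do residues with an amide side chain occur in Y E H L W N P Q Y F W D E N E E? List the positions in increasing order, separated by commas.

The amide-side-chain residues are Asn (N) and Gln (Q).
Matching residues: N6, Q8, N14.

6, 8, 14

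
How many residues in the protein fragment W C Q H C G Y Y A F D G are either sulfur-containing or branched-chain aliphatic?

2

Sulfur-containing: C, M. Branched-chain aliphatic: I, L, V.
Sulfur-containing residues here: C2, C5 (2).
Branched-chain aliphatic residues here: none (0).
The two groups share no amino acid, so total = 2 + 0 = 2.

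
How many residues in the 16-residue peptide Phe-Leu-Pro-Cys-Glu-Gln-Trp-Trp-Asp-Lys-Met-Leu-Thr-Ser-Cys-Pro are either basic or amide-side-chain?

Basic: H, K, R. Amide-side-chain: N, Q.
Basic residues here: Lys10 (1).
Amide-side-chain residues here: Gln6 (1).
The two groups share no amino acid, so total = 1 + 1 = 2.

2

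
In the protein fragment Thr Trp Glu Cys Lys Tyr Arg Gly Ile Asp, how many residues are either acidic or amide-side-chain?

Acidic: D, E. Amide-side-chain: N, Q.
Acidic residues here: Glu3, Asp10 (2).
Amide-side-chain residues here: none (0).
The two groups share no amino acid, so total = 2 + 0 = 2.

2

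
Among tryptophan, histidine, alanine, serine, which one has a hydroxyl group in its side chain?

S, T, and Y are the three residues with a side-chain hydroxyl.
Of the listed options, only serine belongs to this group.

serine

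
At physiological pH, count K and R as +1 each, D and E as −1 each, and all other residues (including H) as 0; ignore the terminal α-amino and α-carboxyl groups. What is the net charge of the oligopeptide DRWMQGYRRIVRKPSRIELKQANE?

+4

Positive (K, R): R2, R8, R9, R12, K13, R16, K20 → +7.
Negative (D, E): D1, E18, E24 → −3.
Net charge = (+7) + (−3) = +4.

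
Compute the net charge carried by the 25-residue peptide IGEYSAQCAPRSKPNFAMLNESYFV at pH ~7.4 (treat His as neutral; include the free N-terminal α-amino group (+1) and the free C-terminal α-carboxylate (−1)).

The side chains ionized at physiological pH are Lys/Arg (+1) and Asp/Glu (−1); with His treated as neutral, nothing else contributes.
Positive (K, R): R11, K13 → +2.
Negative (D, E): E3, E21 → −2.
The N-terminus (+1) and C-terminus (−1) cancel.
Net charge = (+2) + (−2) = 0.

0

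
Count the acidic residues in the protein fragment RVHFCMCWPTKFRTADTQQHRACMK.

1

Aspartate (D) and glutamate (E) have carboxylic-acid side chains and are the acidic amino acids.
Matching residues: D16.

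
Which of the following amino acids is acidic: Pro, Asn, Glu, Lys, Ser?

Glu

Aspartate (D) and glutamate (E) have carboxylic-acid side chains and are the acidic amino acids.
Of the listed options, only Glu belongs to this group.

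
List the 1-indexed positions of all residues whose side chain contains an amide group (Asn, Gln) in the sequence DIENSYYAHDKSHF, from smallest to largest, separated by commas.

4

Matching residues: N4.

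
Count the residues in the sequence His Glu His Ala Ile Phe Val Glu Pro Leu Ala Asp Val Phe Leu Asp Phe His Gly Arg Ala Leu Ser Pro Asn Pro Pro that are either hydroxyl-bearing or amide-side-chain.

Hydroxyl-bearing: S, T, Y. Amide-side-chain: N, Q.
Hydroxyl-bearing residues here: Ser23 (1).
Amide-side-chain residues here: Asn25 (1).
The two groups share no amino acid, so total = 1 + 1 = 2.

2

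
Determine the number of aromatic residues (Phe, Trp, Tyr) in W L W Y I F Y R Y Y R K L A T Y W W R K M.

10

Matching residues: W1, W3, Y4, F6, Y7, Y9, Y10, Y16, W17, W18.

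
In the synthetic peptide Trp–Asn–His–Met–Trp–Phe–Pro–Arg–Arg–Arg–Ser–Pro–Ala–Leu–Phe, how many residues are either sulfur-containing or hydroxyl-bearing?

Sulfur-containing: C, M. Hydroxyl-bearing: S, T, Y.
Sulfur-containing residues here: Met4 (1).
Hydroxyl-bearing residues here: Ser11 (1).
The two groups share no amino acid, so total = 1 + 1 = 2.

2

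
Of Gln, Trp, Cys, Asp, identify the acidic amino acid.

Asp

Aspartate (D) and glutamate (E) have carboxylic-acid side chains and are the acidic amino acids.
Of the listed options, only Asp belongs to this group.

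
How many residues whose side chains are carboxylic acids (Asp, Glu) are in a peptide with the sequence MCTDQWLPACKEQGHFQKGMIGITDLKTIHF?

3

Matching residues: D4, E12, D25.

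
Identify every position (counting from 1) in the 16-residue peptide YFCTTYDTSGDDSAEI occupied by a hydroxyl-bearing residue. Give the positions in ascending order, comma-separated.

Serine (S), threonine (T), and tyrosine (Y) each carry a hydroxyl group on the side chain.
Matching residues: Y1, T4, T5, Y6, T8, S9, S13.

1, 4, 5, 6, 8, 9, 13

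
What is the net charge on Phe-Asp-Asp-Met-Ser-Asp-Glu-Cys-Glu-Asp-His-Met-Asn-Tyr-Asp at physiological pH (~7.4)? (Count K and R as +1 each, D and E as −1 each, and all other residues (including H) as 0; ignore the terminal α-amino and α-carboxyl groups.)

-7

Positive (K, R): none → +0.
Negative (D, E): Asp2, Asp3, Asp6, Glu7, Glu9, Asp10, Asp15 → −7.
Net charge = (+0) + (−7) = −7.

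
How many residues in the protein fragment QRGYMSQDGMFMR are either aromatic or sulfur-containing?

5

Aromatic: F, W, Y. Sulfur-containing: C, M.
Aromatic residues here: Y4, F11 (2).
Sulfur-containing residues here: M5, M10, M12 (3).
The two groups share no amino acid, so total = 2 + 3 = 5.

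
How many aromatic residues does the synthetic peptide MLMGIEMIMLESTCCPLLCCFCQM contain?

1

The aromatic amino acids are Phe (F, benzyl), Trp (W, indole), and Tyr (Y, phenol).
Matching residues: F21.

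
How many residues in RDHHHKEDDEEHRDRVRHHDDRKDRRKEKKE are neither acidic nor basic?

Acidic: D, E. Basic: K, R, H. All other residues are neither.
Matching residues: V16.

1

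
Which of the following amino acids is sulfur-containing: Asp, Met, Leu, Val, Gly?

Met

The sulfur-bearing residues are cysteine (–SH) and methionine (–S–CH₃).
Of the listed options, only Met belongs to this group.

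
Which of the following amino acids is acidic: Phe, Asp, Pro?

Asp

Aspartate (D) and glutamate (E) have carboxylic-acid side chains and are the acidic amino acids.
Of the listed options, only Asp belongs to this group.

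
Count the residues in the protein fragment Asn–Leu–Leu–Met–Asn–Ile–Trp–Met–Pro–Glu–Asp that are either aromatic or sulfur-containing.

Aromatic: F, W, Y. Sulfur-containing: C, M.
Aromatic residues here: Trp7 (1).
Sulfur-containing residues here: Met4, Met8 (2).
The two groups share no amino acid, so total = 1 + 2 = 3.

3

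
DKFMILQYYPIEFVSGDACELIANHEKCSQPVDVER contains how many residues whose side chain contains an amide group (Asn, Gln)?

Matching residues: Q7, N24, Q30.

3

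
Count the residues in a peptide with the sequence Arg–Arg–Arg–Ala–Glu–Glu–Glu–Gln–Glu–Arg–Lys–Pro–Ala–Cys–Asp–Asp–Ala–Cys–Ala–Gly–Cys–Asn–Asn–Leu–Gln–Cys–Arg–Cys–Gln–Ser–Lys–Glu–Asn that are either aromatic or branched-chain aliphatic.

1

Aromatic: F, W, Y. Branched-chain aliphatic: I, L, V.
Aromatic residues here: none (0).
Branched-chain aliphatic residues here: Leu24 (1).
The two groups share no amino acid, so total = 0 + 1 = 1.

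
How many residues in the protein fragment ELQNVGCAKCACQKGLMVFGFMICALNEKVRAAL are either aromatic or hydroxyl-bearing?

Aromatic: F, W, Y. Hydroxyl-bearing: S, T, Y.
Aromatic residues here: F19, F21 (2).
Hydroxyl-bearing residues here: none (0).
(Y belongs to both groups, but none appear in this sequence.) Total = 2 + 0 = 2.

2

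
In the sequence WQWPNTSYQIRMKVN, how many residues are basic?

2

K, R, and H are the three residues with basic side chains (ε-amine, guanidinium, and imidazole respectively).
Matching residues: R11, K13.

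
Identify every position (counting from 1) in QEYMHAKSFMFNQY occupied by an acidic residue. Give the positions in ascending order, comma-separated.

2

The acidic residues are Asp (D) and Glu (E), whose side chains end in a carboxylate group.
Matching residues: E2.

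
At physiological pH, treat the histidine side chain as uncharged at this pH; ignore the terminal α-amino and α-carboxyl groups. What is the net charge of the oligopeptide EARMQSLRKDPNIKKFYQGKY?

The side chains ionized at physiological pH are Lys/Arg (+1) and Asp/Glu (−1); with His treated as neutral, nothing else contributes.
Positive (K, R): R3, R8, K9, K14, K15, K20 → +6.
Negative (D, E): E1, D10 → −2.
Net charge = (+6) + (−2) = +4.

+4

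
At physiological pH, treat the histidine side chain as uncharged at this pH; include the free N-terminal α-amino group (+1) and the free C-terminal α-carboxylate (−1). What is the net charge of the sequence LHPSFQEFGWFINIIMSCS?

Near pH 7.4, K and R contribute +1 each, D and E contribute −1 each, and every other side chain (His included, as stated) is uncharged.
Positive (K, R): none → +0.
Negative (D, E): E7 → −1.
The N-terminus (+1) and C-terminus (−1) cancel.
Net charge = (+0) + (−1) = −1.

-1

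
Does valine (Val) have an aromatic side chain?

F, W, and Y each carry an aromatic ring on the side chain.
Valine is not in this group.

No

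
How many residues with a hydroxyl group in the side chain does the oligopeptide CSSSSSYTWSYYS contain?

The –OH-bearing residues are Ser, Thr (aliphatic alcohols), and Tyr (phenol).
Matching residues: S2, S3, S4, S5, S6, Y7, T8, S10, Y11, Y12, S13.

11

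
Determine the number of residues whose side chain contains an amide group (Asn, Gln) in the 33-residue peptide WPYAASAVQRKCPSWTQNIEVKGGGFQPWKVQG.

Matching residues: Q9, Q17, N18, Q27, Q32.

5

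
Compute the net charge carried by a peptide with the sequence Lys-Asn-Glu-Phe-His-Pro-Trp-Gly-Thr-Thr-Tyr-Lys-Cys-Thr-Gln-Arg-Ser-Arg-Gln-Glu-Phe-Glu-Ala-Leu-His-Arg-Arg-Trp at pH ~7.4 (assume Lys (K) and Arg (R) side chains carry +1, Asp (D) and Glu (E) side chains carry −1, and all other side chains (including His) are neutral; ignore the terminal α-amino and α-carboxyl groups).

+3

Positive (K, R): Lys1, Lys12, Arg16, Arg18, Arg26, Arg27 → +6.
Negative (D, E): Glu3, Glu20, Glu22 → −3.
Net charge = (+6) + (−3) = +3.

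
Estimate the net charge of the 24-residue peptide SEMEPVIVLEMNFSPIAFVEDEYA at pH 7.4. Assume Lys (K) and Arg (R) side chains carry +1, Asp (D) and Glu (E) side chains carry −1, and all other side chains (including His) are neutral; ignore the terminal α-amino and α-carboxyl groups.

-6

Positive (K, R): none → +0.
Negative (D, E): E2, E4, E10, E20, D21, E22 → −6.
Net charge = (+0) + (−6) = −6.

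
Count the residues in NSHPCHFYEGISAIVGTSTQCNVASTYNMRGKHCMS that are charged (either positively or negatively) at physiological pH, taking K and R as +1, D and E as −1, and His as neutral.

Charged side chains at pH ~7.4: K, R (positive); D, E (negative).
Matching residues: E9, R30, K32.

3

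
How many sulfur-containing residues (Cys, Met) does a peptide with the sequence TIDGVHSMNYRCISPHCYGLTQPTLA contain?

Matching residues: M8, C12, C17.

3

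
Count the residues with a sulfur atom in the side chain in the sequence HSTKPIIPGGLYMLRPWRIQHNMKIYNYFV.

2

Cysteine (C, thiol) and methionine (M, thioether) are the two sulfur-containing amino acids.
Matching residues: M13, M23.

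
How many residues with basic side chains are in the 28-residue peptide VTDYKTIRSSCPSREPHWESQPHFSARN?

K, R, and H are the three residues with basic side chains (ε-amine, guanidinium, and imidazole respectively).
Matching residues: K5, R8, R14, H17, H23, R27.

6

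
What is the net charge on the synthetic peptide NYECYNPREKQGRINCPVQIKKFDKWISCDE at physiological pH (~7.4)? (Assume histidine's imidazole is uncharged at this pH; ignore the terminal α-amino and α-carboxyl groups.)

At pH ~7.4 the Lys and Arg side chains are protonated (+1), the Asp and Glu side chains are deprotonated (−1), and with His taken as neutral all other side chains carry no charge.
Positive (K, R): R8, K10, R13, K21, K22, K25 → +6.
Negative (D, E): E3, E9, D24, D30, E31 → −5.
Net charge = (+6) + (−5) = +1.

+1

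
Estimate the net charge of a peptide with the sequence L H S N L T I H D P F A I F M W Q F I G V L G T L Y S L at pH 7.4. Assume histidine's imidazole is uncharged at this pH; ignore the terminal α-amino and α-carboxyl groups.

-1

Near pH 7.4, K and R contribute +1 each, D and E contribute −1 each, and every other side chain (His included, as stated) is uncharged.
Positive (K, R): none → +0.
Negative (D, E): D9 → −1.
Net charge = (+0) + (−1) = −1.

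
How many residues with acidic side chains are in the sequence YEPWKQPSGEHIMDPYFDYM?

4

Only D (aspartate) and E (glutamate) carry a side-chain carboxylic acid.
Matching residues: E2, E10, D14, D18.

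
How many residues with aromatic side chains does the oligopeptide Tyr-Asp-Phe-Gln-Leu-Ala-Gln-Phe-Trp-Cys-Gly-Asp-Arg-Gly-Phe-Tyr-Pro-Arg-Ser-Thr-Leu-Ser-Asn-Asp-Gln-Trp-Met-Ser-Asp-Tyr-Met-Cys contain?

8

The aromatic amino acids are Phe (F, benzyl), Trp (W, indole), and Tyr (Y, phenol).
Matching residues: Tyr1, Phe3, Phe8, Trp9, Phe15, Tyr16, Trp26, Tyr30.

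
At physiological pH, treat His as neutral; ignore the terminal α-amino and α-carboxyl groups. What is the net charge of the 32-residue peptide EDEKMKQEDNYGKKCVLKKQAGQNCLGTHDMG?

The side chains ionized at physiological pH are Lys/Arg (+1) and Asp/Glu (−1); with His treated as neutral, nothing else contributes.
Positive (K, R): K4, K6, K13, K14, K18, K19 → +6.
Negative (D, E): E1, D2, E3, E8, D9, D30 → −6.
Net charge = (+6) + (−6) = 0.

0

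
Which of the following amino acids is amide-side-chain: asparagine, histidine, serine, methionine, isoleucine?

Only N (asparagine) and Q (glutamine) carry a side-chain carboxamide.
Of the listed options, only asparagine belongs to this group.

asparagine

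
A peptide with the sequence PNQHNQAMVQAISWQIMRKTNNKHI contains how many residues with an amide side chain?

Only N (asparagine) and Q (glutamine) carry a side-chain carboxamide.
Matching residues: N2, Q3, N5, Q6, Q10, Q15, N21, N22.

8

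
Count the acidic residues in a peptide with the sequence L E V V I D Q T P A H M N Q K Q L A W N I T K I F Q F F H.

2

The acidic residues are Asp (D) and Glu (E), whose side chains end in a carboxylate group.
Matching residues: E2, D6.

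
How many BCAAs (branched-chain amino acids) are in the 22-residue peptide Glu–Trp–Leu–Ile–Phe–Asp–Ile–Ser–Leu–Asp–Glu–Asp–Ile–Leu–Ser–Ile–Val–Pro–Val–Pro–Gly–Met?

V, L, and I make up the branched-chain aliphatic group.
Matching residues: Leu3, Ile4, Ile7, Leu9, Ile13, Leu14, Ile16, Val17, Val19.

9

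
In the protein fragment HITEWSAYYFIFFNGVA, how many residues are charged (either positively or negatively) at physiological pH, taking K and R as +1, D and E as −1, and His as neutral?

1

Charged side chains at pH ~7.4: K, R (positive); D, E (negative).
Matching residues: E4.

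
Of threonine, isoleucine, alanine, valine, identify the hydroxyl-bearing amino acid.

threonine

S, T, and Y are the three residues with a side-chain hydroxyl.
Of the listed options, only threonine belongs to this group.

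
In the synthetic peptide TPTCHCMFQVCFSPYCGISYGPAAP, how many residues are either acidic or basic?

Acidic: D, E. Basic: H, K, R.
Acidic residues here: none (0).
Basic residues here: H5 (1).
The two groups share no amino acid, so total = 0 + 1 = 1.

1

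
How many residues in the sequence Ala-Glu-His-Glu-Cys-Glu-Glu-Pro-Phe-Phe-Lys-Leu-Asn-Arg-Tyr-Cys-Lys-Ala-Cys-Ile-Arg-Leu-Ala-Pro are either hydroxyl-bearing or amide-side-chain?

2

Hydroxyl-bearing: S, T, Y. Amide-side-chain: N, Q.
Hydroxyl-bearing residues here: Tyr15 (1).
Amide-side-chain residues here: Asn13 (1).
The two groups share no amino acid, so total = 1 + 1 = 2.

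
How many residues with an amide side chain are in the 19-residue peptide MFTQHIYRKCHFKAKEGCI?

1

Only N (asparagine) and Q (glutamine) carry a side-chain carboxamide.
Matching residues: Q4.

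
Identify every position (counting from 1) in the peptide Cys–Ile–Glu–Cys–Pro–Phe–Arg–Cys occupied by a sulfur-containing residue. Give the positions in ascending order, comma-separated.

Only Cys (C) and Met (M) have a sulfur atom in the side chain.
Matching residues: Cys1, Cys4, Cys8.

1, 4, 8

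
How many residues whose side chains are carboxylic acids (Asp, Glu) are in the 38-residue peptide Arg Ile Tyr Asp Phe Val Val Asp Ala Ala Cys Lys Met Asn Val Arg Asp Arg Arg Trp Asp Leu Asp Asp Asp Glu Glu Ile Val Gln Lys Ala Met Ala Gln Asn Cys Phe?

Matching residues: Asp4, Asp8, Asp17, Asp21, Asp23, Asp24, Asp25, Glu26, Glu27.

9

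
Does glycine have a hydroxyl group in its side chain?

No

The –OH-bearing residues are Ser, Thr (aliphatic alcohols), and Tyr (phenol).
Glycine is not in this group.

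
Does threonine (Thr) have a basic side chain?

No

Lysine (K), arginine (R), and histidine (H) have basic, nitrogen-containing side chains.
Threonine is not in this group.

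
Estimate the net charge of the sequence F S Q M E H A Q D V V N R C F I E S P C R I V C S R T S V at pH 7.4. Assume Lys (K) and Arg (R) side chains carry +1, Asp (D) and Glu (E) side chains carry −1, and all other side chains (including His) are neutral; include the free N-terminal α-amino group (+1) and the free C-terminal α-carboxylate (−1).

0

Positive (K, R): R13, R21, R26 → +3.
Negative (D, E): E5, D9, E17 → −3.
The N-terminus (+1) and C-terminus (−1) cancel.
Net charge = (+3) + (−3) = 0.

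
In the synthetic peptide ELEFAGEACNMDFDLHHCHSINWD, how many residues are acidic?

6

The acidic residues are Asp (D) and Glu (E), whose side chains end in a carboxylate group.
Matching residues: E1, E3, E7, D12, D14, D24.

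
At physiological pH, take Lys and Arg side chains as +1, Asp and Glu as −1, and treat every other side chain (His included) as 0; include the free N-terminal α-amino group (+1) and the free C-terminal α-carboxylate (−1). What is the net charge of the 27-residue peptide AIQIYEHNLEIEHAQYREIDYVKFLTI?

Positive (K, R): R17, K23 → +2.
Negative (D, E): E6, E10, E12, E18, D20 → −5.
The N-terminus (+1) and C-terminus (−1) cancel.
Net charge = (+2) + (−5) = −3.

-3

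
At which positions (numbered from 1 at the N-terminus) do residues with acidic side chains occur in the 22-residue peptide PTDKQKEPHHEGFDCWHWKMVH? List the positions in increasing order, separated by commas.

3, 7, 11, 14

Aspartate (D) and glutamate (E) have carboxylic-acid side chains and are the acidic amino acids.
Matching residues: D3, E7, E11, D14.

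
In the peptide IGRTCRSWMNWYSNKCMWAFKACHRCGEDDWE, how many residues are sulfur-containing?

The sulfur-bearing residues are cysteine (–SH) and methionine (–S–CH₃).
Matching residues: C5, M9, C16, M17, C23, C26.

6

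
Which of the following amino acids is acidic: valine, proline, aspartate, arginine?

aspartate

Aspartate (D) and glutamate (E) have carboxylic-acid side chains and are the acidic amino acids.
Of the listed options, only aspartate belongs to this group.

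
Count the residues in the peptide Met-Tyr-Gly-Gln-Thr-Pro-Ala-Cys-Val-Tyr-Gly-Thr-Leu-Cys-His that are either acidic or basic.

1

Acidic: D, E. Basic: H, K, R.
Acidic residues here: none (0).
Basic residues here: His15 (1).
The two groups share no amino acid, so total = 0 + 1 = 1.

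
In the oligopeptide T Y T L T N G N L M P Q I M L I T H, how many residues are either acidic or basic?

Acidic: D, E. Basic: H, K, R.
Acidic residues here: none (0).
Basic residues here: H18 (1).
The two groups share no amino acid, so total = 0 + 1 = 1.

1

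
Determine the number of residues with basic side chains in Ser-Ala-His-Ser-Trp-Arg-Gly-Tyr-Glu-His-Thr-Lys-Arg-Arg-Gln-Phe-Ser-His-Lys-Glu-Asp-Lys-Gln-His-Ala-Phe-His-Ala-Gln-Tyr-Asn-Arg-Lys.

13

K, R, and H are the three residues with basic side chains (ε-amine, guanidinium, and imidazole respectively).
Matching residues: His3, Arg6, His10, Lys12, Arg13, Arg14, His18, Lys19, Lys22, His24, His27, Arg32, Lys33.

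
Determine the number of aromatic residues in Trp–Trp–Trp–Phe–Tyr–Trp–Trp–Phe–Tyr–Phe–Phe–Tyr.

12

The aromatic amino acids are Phe (F, benzyl), Trp (W, indole), and Tyr (Y, phenol).
Matching residues: Trp1, Trp2, Trp3, Phe4, Tyr5, Trp6, Trp7, Phe8, Tyr9, Phe10, Phe11, Tyr12.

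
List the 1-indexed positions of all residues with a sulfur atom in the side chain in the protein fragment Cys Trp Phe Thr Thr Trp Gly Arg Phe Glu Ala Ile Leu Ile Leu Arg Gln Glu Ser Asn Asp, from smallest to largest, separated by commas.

1

Only Cys (C) and Met (M) have a sulfur atom in the side chain.
Matching residues: Cys1.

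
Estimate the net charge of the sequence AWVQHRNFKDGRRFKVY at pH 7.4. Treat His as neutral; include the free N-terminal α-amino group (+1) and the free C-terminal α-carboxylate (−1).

At pH ~7.4 the Lys and Arg side chains are protonated (+1), the Asp and Glu side chains are deprotonated (−1), and with His taken as neutral all other side chains carry no charge.
Positive (K, R): R6, K9, R12, R13, K15 → +5.
Negative (D, E): D10 → −1.
The N-terminus (+1) and C-terminus (−1) cancel.
Net charge = (+5) + (−1) = +4.

+4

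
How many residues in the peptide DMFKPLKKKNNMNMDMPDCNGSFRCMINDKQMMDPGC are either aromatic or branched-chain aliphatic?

Aromatic: F, W, Y. Branched-chain aliphatic: I, L, V.
Aromatic residues here: F3, F23 (2).
Branched-chain aliphatic residues here: L6, I27 (2).
The two groups share no amino acid, so total = 2 + 2 = 4.

4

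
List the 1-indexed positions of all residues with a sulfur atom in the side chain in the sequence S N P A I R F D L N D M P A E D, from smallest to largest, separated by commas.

Only Cys (C) and Met (M) have a sulfur atom in the side chain.
Matching residues: M12.

12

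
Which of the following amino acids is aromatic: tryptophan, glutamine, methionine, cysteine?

tryptophan

F, W, and Y each carry an aromatic ring on the side chain.
Of the listed options, only tryptophan belongs to this group.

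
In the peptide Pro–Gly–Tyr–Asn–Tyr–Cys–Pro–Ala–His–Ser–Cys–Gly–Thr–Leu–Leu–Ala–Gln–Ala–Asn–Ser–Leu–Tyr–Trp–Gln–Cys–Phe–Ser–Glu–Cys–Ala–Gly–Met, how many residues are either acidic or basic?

Acidic: D, E. Basic: H, K, R.
Acidic residues here: Glu28 (1).
Basic residues here: His9 (1).
The two groups share no amino acid, so total = 1 + 1 = 2.

2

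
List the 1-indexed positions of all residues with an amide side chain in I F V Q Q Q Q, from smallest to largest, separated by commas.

4, 5, 6, 7

Only N (asparagine) and Q (glutamine) carry a side-chain carboxamide.
Matching residues: Q4, Q5, Q6, Q7.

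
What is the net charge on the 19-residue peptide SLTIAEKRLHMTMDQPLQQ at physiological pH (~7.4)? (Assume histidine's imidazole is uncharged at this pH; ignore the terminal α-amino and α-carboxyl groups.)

At pH ~7.4 the Lys and Arg side chains are protonated (+1), the Asp and Glu side chains are deprotonated (−1), and with His taken as neutral all other side chains carry no charge.
Positive (K, R): K7, R8 → +2.
Negative (D, E): E6, D14 → −2.
Net charge = (+2) + (−2) = 0.

0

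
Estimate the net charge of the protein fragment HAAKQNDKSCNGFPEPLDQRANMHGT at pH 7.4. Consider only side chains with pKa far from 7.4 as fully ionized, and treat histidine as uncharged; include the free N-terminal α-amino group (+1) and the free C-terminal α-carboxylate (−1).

Near pH 7.4, K and R contribute +1 each, D and E contribute −1 each, and every other side chain (His included, as stated) is uncharged.
Positive (K, R): K4, K8, R20 → +3.
Negative (D, E): D7, E15, D18 → −3.
The N-terminus (+1) and C-terminus (−1) cancel.
Net charge = (+3) + (−3) = 0.

0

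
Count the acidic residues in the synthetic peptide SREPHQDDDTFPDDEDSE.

Only D (aspartate) and E (glutamate) carry a side-chain carboxylic acid.
Matching residues: E3, D7, D8, D9, D13, D14, E15, D16, E18.

9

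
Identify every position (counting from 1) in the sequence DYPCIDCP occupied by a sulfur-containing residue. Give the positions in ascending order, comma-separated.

4, 7

The sulfur-bearing residues are cysteine (–SH) and methionine (–S–CH₃).
Matching residues: C4, C7.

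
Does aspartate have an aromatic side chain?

F, W, and Y each carry an aromatic ring on the side chain.
Aspartate is not in this group.

No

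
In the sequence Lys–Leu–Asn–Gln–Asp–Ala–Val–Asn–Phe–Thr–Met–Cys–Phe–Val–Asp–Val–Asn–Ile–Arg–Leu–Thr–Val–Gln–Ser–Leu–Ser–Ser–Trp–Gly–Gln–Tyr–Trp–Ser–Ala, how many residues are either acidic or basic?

4

Acidic: D, E. Basic: H, K, R.
Acidic residues here: Asp5, Asp15 (2).
Basic residues here: Lys1, Arg19 (2).
The two groups share no amino acid, so total = 2 + 2 = 4.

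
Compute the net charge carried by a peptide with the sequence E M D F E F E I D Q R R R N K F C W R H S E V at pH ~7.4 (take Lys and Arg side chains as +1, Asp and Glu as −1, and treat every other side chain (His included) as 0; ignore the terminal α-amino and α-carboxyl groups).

Positive (K, R): R11, R12, R13, K15, R19 → +5.
Negative (D, E): E1, D3, E5, E7, D9, E22 → −6.
Net charge = (+5) + (−6) = −1.

-1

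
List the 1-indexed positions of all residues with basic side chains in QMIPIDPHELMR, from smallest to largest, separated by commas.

Lysine (K), arginine (R), and histidine (H) have basic, nitrogen-containing side chains.
Matching residues: H8, R12.

8, 12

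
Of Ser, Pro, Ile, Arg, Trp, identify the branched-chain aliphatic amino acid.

Ile

The BCAAs are Val, Leu, and Ile — aliphatic side chains with a branch point.
Of the listed options, only Ile belongs to this group.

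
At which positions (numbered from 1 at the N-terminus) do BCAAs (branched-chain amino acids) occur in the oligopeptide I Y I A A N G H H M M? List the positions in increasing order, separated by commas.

V, L, and I make up the branched-chain aliphatic group.
Matching residues: I1, I3.

1, 3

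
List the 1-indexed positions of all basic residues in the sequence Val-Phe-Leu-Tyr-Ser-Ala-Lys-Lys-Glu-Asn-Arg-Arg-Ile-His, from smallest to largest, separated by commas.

7, 8, 11, 12, 14

K, R, and H are the three residues with basic side chains (ε-amine, guanidinium, and imidazole respectively).
Matching residues: Lys7, Lys8, Arg11, Arg12, His14.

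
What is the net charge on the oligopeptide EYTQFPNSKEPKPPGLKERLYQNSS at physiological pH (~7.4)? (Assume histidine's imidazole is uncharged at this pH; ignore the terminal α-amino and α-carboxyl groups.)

The side chains ionized at physiological pH are Lys/Arg (+1) and Asp/Glu (−1); with His treated as neutral, nothing else contributes.
Positive (K, R): K9, K12, K17, R19 → +4.
Negative (D, E): E1, E10, E18 → −3.
Net charge = (+4) + (−3) = +1.

+1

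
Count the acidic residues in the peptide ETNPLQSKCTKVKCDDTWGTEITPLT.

Aspartate (D) and glutamate (E) have carboxylic-acid side chains and are the acidic amino acids.
Matching residues: E1, D15, D16, E21.

4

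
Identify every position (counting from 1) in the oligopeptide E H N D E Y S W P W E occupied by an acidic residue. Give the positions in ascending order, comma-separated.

1, 4, 5, 11

Only D (aspartate) and E (glutamate) carry a side-chain carboxylic acid.
Matching residues: E1, D4, E5, E11.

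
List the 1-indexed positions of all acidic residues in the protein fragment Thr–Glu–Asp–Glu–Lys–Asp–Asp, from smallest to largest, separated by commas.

The acidic residues are Asp (D) and Glu (E), whose side chains end in a carboxylate group.
Matching residues: Glu2, Asp3, Glu4, Asp6, Asp7.

2, 3, 4, 6, 7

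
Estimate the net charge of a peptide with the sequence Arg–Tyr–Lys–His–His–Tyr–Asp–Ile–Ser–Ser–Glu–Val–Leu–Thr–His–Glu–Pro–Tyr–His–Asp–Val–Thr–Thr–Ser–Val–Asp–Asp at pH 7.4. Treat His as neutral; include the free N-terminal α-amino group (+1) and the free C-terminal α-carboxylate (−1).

-4

The side chains ionized at physiological pH are Lys/Arg (+1) and Asp/Glu (−1); with His treated as neutral, nothing else contributes.
Positive (K, R): Arg1, Lys3 → +2.
Negative (D, E): Asp7, Glu11, Glu16, Asp20, Asp26, Asp27 → −6.
The N-terminus (+1) and C-terminus (−1) cancel.
Net charge = (+2) + (−6) = −4.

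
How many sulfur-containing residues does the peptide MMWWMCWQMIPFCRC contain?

7

Cysteine (C, thiol) and methionine (M, thioether) are the two sulfur-containing amino acids.
Matching residues: M1, M2, M5, C6, M9, C13, C15.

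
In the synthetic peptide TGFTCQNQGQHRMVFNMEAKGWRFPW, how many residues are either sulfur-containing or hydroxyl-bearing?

Sulfur-containing: C, M. Hydroxyl-bearing: S, T, Y.
Sulfur-containing residues here: C5, M13, M17 (3).
Hydroxyl-bearing residues here: T1, T4 (2).
The two groups share no amino acid, so total = 3 + 2 = 5.

5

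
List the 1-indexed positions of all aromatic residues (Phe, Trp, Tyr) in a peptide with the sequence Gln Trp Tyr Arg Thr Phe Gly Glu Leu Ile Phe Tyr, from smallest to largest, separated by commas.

2, 3, 6, 11, 12

Matching residues: Trp2, Tyr3, Phe6, Phe11, Tyr12.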